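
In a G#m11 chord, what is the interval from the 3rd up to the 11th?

G#m11 is spelled G# B D# F# A# C#.
The 3rd is B and the 11th is C#.
B up to C# spans 9 letter names and 14 semitones — a major ninth.

major 9th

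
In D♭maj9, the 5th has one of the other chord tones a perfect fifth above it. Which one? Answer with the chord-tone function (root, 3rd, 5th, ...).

9th

D♭maj9 is spelled D♭, F, A♭, C, E♭.
The 5th is A♭. A perfect fifth above A♭ is E♭.
E♭ is the chord's 9th.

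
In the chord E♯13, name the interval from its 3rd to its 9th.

minor seventh

Spelling the chord: E♯–G𝄪–B♯–D♯–F𝄪–C𝄪.
The 3rd is G𝄪 and the 9th is F𝄪.
From G𝄪 to F𝄪: 10 semitones over a seventh = minor.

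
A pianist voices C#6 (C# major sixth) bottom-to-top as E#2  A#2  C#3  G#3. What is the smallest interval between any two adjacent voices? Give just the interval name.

m3

Adjacent intervals: E#2→A#2 = perfect fourth; A#2→C#3 = minor third; C#3→G#3 = perfect fifth.
The smallest is A#2 to C#3, a minor third (3 semitones).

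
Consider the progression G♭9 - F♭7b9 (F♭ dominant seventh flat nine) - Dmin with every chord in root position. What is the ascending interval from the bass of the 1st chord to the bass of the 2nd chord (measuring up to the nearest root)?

The roots are G♭ and F♭.
7 letter names make it a seventh; at 10 semitones (a half step narrower than major) the quality is minor.

minor seventh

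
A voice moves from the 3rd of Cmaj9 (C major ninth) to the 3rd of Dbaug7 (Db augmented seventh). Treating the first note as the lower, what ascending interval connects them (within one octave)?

The 3rd of Cmaj9 (C major ninth) is E; the 3rd of Dbaug7 (Db augmented seventh) is F.
2 letter names make it a second; at 1 semitone (a half step narrower than major) the quality is minor.

minor 2nd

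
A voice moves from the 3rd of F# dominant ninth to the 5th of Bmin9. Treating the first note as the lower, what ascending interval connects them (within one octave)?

F# dominant ninth has A# as its 3rd, and Bmin9 has F# as its 5th.
A# up to F# is 8 semitones, a half step narrower than a major sixth, so the interval is minor.

minor 6th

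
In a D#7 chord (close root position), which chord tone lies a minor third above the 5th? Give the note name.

C#

D#7: D# F## A# C#.
The 5th is A#. A minor third above A# is C#.
C# is the chord's 7th.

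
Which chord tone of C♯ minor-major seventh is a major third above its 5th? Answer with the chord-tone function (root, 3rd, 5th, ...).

7th

Spelling the chord: C♯, E, G♯, B♯.
The 5th is G♯. A major third above G♯ is B♯.
B♯ is the chord's 7th.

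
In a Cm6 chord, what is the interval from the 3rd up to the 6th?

augmented fourth

Cmin6 (C minor sixth): C–Eb–G–A.
So we need the interval from Eb up to A.
Eb up to A is 6 semitones, a half step wider than a perfect fourth, so the interval is augmented.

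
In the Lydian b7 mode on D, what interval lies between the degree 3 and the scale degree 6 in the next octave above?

The scale runs D E F# G# A B C.
That puts F# below B.
F# up to B spans 11 letter names and 17 semitones — a perfect eleventh.

perfect 11th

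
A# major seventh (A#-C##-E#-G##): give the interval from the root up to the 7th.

major seventh

Root = A#; 7th = G##.
A# up to G## spans 7 letter names and 11 semitones — a major seventh.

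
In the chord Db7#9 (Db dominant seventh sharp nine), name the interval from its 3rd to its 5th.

minor third

The chord tones of Db7#9 (Db dominant seventh sharp nine) are Db-F-Ab-Cb-E.
So we need the interval from F up to Ab.
F up to Ab is 3 semitones, a half step narrower than a major third, so the interval is minor.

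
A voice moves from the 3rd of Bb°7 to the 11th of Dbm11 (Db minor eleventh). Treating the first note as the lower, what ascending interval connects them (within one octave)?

Bb°7 has Db as its 3rd, and Dbm11 (Db minor eleventh) has Gb as its 11th.
Db up to Gb spans 4 letter names and 5 semitones — a perfect fourth.

perfect fourth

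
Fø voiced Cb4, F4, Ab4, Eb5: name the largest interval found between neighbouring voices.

perfect fifth

Adjacent intervals: Cb4→F4 = augmented fourth; F4→Ab4 = minor third; Ab4→Eb5 = perfect fifth.
The largest is Ab4 to Eb5, a perfect fifth (7 semitones).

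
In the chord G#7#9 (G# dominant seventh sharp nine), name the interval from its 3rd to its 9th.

major seventh

Spelling the chord: G# B# D# F# A##.
So we need the interval from B# up to A##.
B# up to A## spans 7 letter names and 11 semitones — a major seventh.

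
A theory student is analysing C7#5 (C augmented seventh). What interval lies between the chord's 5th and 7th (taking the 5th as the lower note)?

diminished 3rd

Spelling the chord: C–E–G♯–B♭.
The 5th is G♯ and the 7th is B♭.
3 letter names make it a third; at 2 semitones (a whole step narrower than major) the quality is diminished.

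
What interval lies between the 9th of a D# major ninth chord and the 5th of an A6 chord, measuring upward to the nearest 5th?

D# major ninth has E# as its 9th, and A6 has E as its 5th.
E# up to E is 11 semitones, a half step narrower than a perfect octave, so the interval is diminished.

diminished octave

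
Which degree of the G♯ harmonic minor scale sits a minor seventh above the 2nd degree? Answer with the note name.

The scale is G♯ A♯ B C♯ D♯ E F𝄪.
The 2nd degree is A♯; a minor seventh above that is G♯ — scale degree 1.

G#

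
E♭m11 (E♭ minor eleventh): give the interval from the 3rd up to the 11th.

E♭m11: E♭–G♭–B♭–D♭–F–A♭.
So we need the interval from G♭ up to A♭.
From G♭ to A♭ is 14 semitones, exactly the major ninth.

M9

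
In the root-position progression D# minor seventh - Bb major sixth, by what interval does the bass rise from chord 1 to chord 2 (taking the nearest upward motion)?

diminished sixth

The roots are D# and Bb.
6 letter names make it a sixth; at 7 semitones (a whole step narrower than major) the quality is diminished.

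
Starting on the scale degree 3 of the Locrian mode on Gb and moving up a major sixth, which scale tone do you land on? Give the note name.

The scale is Gb Abb Bbb Cb Dbb Ebb Fb.
The scale degree 3 is Bbb; a major sixth above that is Gb — scale degree 1.

Gb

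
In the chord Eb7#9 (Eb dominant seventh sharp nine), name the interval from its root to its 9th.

augmented 9th

Spelling the chord: Eb–G–Bb–Db–F#.
The root is Eb and the 9th is F#.
Eb up to F# is 15 semitones, a half step wider than a major ninth, so the interval is augmented.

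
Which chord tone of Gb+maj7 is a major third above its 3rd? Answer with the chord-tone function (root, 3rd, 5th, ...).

Spelling the chord: Gb–Bb–D–F.
The 3rd is Bb. A major third above Bb is D.
D is the chord's 5th.

5th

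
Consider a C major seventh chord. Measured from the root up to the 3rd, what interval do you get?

Cmaj7 (C major seventh): C E G B.
The root is C and the 3rd is E.
Counting 3 letters and 4 half steps from C gives a major third.

major third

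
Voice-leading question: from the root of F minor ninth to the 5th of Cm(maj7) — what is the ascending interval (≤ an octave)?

F minor ninth has F as its root, and Cm(maj7) has G as its 5th.
Counting 2 letters and 2 half steps from F gives a major second.

major second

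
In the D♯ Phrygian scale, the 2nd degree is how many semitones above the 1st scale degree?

1

The scale is D♯ E F♯ G♯ A♯ B C♯.
D♯ up to E is a minor second — 1 semitone.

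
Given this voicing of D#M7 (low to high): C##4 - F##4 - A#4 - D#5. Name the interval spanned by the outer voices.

minor ninth

The outer voices are C##4 and D#5.
C## up to D# is 13 semitones, a half step narrower than a major ninth, so the interval is minor.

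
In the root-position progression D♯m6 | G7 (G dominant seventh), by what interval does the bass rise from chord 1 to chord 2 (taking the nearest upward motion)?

diminished 4th

The roots are D♯ and G.
4 letter names make it a fourth; at 4 semitones (a half step narrower than perfect) the quality is diminished.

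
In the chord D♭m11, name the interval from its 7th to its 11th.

perfect 5th

D♭m11 is spelled D♭, F♭, A♭, C♭, E♭, G♭.
That puts C♭ below G♭.
C♭ up to G♭ spans 5 letter names and 7 semitones — a perfect fifth.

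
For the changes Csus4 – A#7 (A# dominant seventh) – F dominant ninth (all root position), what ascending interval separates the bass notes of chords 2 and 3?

diminished sixth

The roots are A# and F.
From A# to F: 7 semitones over a sixth = diminished.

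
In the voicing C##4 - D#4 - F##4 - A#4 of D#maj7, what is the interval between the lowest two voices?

Those voices are C##4 and D#4.
C## up to D# is 1 semitone, a half step narrower than a major second, so the interval is minor.

minor 2nd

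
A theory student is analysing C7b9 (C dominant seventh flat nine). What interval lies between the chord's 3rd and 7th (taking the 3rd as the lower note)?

C7b9 (C dominant seventh flat nine): C–E–G–Bb–Db.
That puts E below Bb.
E up to Bb is 6 semitones, a half step narrower than a perfect fifth, so the interval is diminished.

diminished 5th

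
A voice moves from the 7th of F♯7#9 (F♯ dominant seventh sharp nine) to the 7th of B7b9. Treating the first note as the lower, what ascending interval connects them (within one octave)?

The 7th of F♯7#9 (F♯ dominant seventh sharp nine) is E; the 7th of B7b9 is A.
E up to A spans 4 letter names and 5 semitones — a perfect fourth.

perfect fourth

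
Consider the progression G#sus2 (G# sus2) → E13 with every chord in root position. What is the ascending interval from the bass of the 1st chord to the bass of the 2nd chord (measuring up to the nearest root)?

minor 6th

The roots are G# and E.
G# up to E is 8 semitones, a half step narrower than a major sixth, so the interval is minor.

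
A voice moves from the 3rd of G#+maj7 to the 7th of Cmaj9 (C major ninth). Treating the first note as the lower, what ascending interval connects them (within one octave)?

diminished 8th

The 3rd of G#+maj7 is B#; the 7th of Cmaj9 (C major ninth) is B.
8 letter names make it an octave; at 11 semitones (a half step narrower than perfect) the quality is diminished.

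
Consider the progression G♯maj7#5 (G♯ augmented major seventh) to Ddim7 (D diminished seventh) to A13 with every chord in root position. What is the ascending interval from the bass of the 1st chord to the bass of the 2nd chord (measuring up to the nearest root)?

diminished fifth

The roots are G♯ and D.
G♯ up to D is 6 semitones, a half step narrower than a perfect fifth, so the interval is diminished.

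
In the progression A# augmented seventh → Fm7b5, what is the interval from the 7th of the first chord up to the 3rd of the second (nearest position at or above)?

diminished second

A# augmented seventh has G# as its 7th, and Fm7b5 has Ab as its 3rd.
2 letter names make it a second; at 0 semitones (a whole step narrower than major) the quality is diminished.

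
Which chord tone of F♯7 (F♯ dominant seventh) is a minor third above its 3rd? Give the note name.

F♯7 (F♯ dominant seventh) is spelled F♯ A♯ C♯ E.
The 3rd is A♯. A minor third above A♯ is C♯.
C♯ is the chord's 5th.

C#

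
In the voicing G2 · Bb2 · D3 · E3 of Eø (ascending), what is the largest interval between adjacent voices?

major 3rd

Adjacent intervals: G2→Bb2 = minor third; Bb2→D3 = major third; D3→E3 = major second.
The largest is Bb2 to D3, a major third (4 semitones).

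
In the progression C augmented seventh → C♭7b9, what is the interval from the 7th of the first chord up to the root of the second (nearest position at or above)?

The 7th of C augmented seventh is B♭; the root of C♭7b9 is C♭.
2 letter names make it a second; at 1 semitone (a half step narrower than major) the quality is minor.

minor 2nd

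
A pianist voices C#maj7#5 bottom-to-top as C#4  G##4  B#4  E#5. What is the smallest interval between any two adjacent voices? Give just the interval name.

minor 3rd

Adjacent intervals: C#4→G##4 = augmented fifth; G##4→B#4 = minor third; B#4→E#5 = perfect fourth.
The smallest is G##4 to B#4, a minor third (3 semitones).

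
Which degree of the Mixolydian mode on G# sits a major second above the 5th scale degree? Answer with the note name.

E#

The scale is G# A# B# C# D# E# F#.
The 5th scale degree is D#; a major second above that is E# — scale degree 6.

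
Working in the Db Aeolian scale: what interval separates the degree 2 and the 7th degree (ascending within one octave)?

minor sixth

The scale runs Db Eb Fb Gb Ab Bbb Cb.
Degree 2 = Eb; 7th degree = Cb.
Eb up to Cb is 8 semitones, a half step narrower than a major sixth, so the interval is minor.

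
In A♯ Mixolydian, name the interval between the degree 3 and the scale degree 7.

d5

The scale runs A♯ B♯ C𝄪 D♯ E♯ F𝄪 G♯.
Degree 3 = C𝄪; scale degree 7 = G♯.
5 letter names make it a fifth; at 6 semitones (a half step narrower than perfect) the quality is diminished.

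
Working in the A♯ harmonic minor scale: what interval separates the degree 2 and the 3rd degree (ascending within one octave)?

minor second

The scale runs A♯ B♯ C♯ D♯ E♯ F♯ G𝄪.
The degree 2 is B♯ and the 3rd scale degree is C♯.
From B♯ to C♯: 1 semitone over a second = minor.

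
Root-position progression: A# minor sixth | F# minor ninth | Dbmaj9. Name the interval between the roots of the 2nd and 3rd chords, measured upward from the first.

diminished sixth

The roots are F# and Db.
F# up to Db is 7 semitones, a whole step narrower than a major sixth, so the interval is diminished.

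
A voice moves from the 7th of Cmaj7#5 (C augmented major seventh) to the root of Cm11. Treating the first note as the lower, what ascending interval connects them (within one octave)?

minor second

The 7th of Cmaj7#5 (C augmented major seventh) is B; the root of Cm11 is C.
From B to C: 1 semitone over a second = minor.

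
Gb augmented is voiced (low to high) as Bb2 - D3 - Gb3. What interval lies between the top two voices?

Those voices are D3 and Gb3.
D up to Gb is 4 semitones, a half step narrower than a perfect fourth, so the interval is diminished.

diminished fourth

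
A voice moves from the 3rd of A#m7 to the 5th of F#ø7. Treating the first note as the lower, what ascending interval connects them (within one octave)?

A#m7 has C# as its 3rd, and F#ø7 has C as its 5th.
C# up to C is 11 semitones, a half step narrower than a perfect octave, so the interval is diminished.

diminished octave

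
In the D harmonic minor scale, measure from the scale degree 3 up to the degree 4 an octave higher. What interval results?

The scale runs D E F G A B♭ C♯.
The scale degree 3 is F and the degree 4 (up an octave) is G.
From F to G is 14 semitones, exactly the major ninth.

major ninth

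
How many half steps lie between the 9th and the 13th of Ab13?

7

Spelling the chord: Ab C Eb Gb Bb F.
Bb to F is a perfect fifth: 7 semitones.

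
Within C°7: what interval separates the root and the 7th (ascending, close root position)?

diminished seventh

Spelling the chord: C–Eb–Gb–Bbb.
Root = C; 7th = Bbb.
C up to Bbb is 9 semitones, a whole step narrower than a major seventh, so the interval is diminished.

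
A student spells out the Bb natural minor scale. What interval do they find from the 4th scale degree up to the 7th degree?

The scale runs Bb C Db Eb F Gb Ab.
4th scale degree = Eb; 7th scale degree = Ab.
From Eb to Ab is 5 semitones, exactly the perfect fourth.

perfect 4th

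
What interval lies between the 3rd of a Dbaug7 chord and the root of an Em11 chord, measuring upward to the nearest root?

Dbaug7 has F as its 3rd, and Em11 has E as its root.
F up to E spans 7 letter names and 11 semitones — a major seventh.

major seventh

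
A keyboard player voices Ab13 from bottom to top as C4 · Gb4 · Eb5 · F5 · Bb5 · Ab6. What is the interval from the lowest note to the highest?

minor 20th

The outer voices are C4 and Ab6.
From C to Ab: 32 semitones over a 20th = minor.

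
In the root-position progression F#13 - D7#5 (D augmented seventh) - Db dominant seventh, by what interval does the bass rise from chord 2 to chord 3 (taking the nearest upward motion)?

The roots are D and Db.
8 letter names make it an octave; at 11 semitones (a half step narrower than perfect) the quality is diminished.

diminished octave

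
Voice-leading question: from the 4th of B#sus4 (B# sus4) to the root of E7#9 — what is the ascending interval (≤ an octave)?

diminished octave

B#sus4 (B# sus4) has E# as its 4th, and E7#9 has E as its root.
From E# to E: 11 semitones over an octave = diminished.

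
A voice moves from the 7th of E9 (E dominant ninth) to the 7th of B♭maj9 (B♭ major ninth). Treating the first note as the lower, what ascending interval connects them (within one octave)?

The 7th of E9 (E dominant ninth) is D; the 7th of B♭maj9 (B♭ major ninth) is A.
From D to A is 7 semitones, exactly the perfect fifth.

P5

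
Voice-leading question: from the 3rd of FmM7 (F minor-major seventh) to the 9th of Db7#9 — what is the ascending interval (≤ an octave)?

augmented fifth

FmM7 (F minor-major seventh) has Ab as its 3rd, and Db7#9 has E as its 9th.
Ab up to E is 8 semitones, a half step wider than a perfect fifth, so the interval is augmented.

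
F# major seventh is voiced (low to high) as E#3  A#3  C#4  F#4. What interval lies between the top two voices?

Those voices are C#4 and F#4.
Counting 4 letters and 5 half steps from C# gives a perfect fourth.

P4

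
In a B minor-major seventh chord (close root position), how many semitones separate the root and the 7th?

11

BmM7 is spelled B D F# A#.
B to A# is a major seventh: 11 semitones.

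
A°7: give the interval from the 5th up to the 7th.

minor third

The chord tones of A°7 are A C Eb Gb.
That puts Eb below Gb.
Eb up to Gb is 3 semitones, a half step narrower than a major third, so the interval is minor.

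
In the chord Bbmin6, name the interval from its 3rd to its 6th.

augmented 4th

The chord tones of Bbm6 are Bb, Db, F, G.
3rd = Db; 6th = G.
From Db to G: 6 semitones over a fourth = augmented.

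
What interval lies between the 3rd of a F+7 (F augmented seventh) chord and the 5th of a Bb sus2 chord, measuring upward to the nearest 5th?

The 3rd of F+7 (F augmented seventh) is A; the 5th of Bb sus2 is F.
6 letter names make it a sixth; at 8 semitones (a half step narrower than major) the quality is minor.

m6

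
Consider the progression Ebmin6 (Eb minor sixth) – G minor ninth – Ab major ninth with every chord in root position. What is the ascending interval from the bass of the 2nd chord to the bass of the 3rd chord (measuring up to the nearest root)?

minor second

The roots are G and Ab.
G up to Ab is 1 semitone, a half step narrower than a major second, so the interval is minor.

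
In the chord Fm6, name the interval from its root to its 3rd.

Spelling the chord: F A♭ C D.
That puts F below A♭.
From F to A♭: 3 semitones over a third = minor.

minor third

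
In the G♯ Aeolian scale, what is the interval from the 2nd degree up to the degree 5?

G♯ natural minor: G♯ A♯ B C♯ D♯ E F♯.
So we need the interval from A♯ up to D♯.
From A♯ to D♯ is 5 semitones, exactly the perfect fourth.

perfect fourth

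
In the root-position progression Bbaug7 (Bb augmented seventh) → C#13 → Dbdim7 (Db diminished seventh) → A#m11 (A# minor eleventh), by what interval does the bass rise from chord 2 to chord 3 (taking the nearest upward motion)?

The roots are C# and Db.
From C# to Db: 0 semitones over a second = diminished.

d2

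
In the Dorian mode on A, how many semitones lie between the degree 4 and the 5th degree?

The scale is A B C D E F# G.
D up to E is a major second — 2 semitones.

2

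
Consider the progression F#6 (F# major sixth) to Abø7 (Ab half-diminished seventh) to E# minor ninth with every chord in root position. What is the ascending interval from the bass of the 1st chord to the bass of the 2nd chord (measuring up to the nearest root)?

The roots are F# and Ab.
From F# to Ab: 2 semitones over a third = diminished.

diminished third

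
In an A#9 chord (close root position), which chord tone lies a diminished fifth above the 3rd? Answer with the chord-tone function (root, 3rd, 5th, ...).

7th

A#9 (A# dominant ninth) is spelled A#–C##–E#–G#–B#.
The 3rd is C##. A diminished fifth above C## is G#.
G# is the chord's 7th.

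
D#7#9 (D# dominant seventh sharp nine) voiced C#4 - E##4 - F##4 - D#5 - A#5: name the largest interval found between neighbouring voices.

minor sixth

Adjacent intervals: C#4→E##4 = augmented third; E##4→F##4 = minor second; F##4→D#5 = minor sixth; D#5→A#5 = perfect fifth.
The largest is F##4 to D#5, a minor sixth (8 semitones).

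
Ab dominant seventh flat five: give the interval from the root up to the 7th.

minor seventh

Spelling the chord: Ab-C-Ebb-Gb.
So we need the interval from Ab up to Gb.
Ab up to Gb is 10 semitones, a half step narrower than a major seventh, so the interval is minor.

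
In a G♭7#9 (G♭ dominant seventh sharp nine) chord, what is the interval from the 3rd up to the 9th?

major seventh

Spelling the chord: G♭, B♭, D♭, F♭, A.
That puts B♭ below A.
B♭ up to A spans 7 letter names and 11 semitones — a major seventh.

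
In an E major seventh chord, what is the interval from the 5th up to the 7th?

major 3rd

Spelling the chord: E-G#-B-D#.
5th = B; 7th = D#.
Counting 3 letters and 4 half steps from B gives a major third.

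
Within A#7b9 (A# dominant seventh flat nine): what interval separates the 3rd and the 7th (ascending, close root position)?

Spelling the chord: A#, C##, E#, G#, B.
The 3rd is C## and the 7th is G#.
C## up to G# is 6 semitones, a half step narrower than a perfect fifth, so the interval is diminished.

diminished fifth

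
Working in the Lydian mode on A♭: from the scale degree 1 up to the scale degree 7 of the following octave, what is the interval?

major fourteenth

A♭ lydian: A♭ B♭ C D E♭ F G.
That puts A♭ below G.
Counting 14 letters and 23 half steps from A♭ gives a major fourteenth.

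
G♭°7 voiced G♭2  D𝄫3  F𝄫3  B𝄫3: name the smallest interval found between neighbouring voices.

minor third

Adjacent intervals: G♭2→D𝄫3 = diminished fifth; D𝄫3→F𝄫3 = minor third; F𝄫3→B𝄫3 = augmented fourth.
The smallest is D𝄫3 to F𝄫3, a minor third (3 semitones).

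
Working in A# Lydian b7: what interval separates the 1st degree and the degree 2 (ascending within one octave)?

A# lydian dominant: A# B# C## D## E# F## G#.
1st degree = A#; 2nd scale degree = B#.
From A# to B# is 2 semitones, exactly the major second.

major second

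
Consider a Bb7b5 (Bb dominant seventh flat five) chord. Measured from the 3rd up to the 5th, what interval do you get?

Spelling the chord: Bb D Fb Ab.
So we need the interval from D up to Fb.
3 letter names make it a third; at 2 semitones (a whole step narrower than major) the quality is diminished.

d3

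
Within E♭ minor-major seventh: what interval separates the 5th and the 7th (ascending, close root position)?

M3

The chord tones of E♭mM7 are E♭, G♭, B♭, D.
The 5th is B♭ and the 7th is D.
From B♭ to D is 4 semitones, exactly the major third.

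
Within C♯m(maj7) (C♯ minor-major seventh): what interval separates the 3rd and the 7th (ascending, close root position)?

C♯m(maj7): C♯–E–G♯–B♯.
3rd = E; 7th = B♯.
E up to B♯ is 8 semitones, a half step wider than a perfect fifth, so the interval is augmented.

augmented fifth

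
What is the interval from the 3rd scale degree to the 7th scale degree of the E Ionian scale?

The scale runs E F♯ G♯ A B C♯ D♯.
The 3rd scale degree is G♯ and the 7th degree is D♯.
Counting 5 letters and 7 half steps from G♯ gives a perfect fifth.

perfect 5th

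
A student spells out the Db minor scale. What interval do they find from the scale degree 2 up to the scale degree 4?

minor 3rd

The scale runs Db Eb Fb Gb Ab Bbb Cb.
So we need the interval from Eb up to Gb.
From Eb to Gb: 3 semitones over a third = minor.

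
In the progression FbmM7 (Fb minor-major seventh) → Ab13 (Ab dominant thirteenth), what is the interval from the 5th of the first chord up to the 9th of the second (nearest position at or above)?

M7

FbmM7 (Fb minor-major seventh) has Cb as its 5th, and Ab13 (Ab dominant thirteenth) has Bb as its 9th.
Cb up to Bb spans 7 letter names and 11 semitones — a major seventh.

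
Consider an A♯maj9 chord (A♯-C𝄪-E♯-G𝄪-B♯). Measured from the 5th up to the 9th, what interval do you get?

The 5th is E♯ and the 9th is B♯.
From E♯ to B♯ is 7 semitones, exactly the perfect fifth.

perfect 5th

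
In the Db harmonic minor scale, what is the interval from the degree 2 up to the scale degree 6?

diminished fifth

The scale runs Db Eb Fb Gb Ab Bbb C.
That puts Eb below Bbb.
5 letter names make it a fifth; at 6 semitones (a half step narrower than perfect) the quality is diminished.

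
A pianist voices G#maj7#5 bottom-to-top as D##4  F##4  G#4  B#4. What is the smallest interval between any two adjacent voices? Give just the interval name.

Adjacent intervals: D##4→F##4 = minor third; F##4→G#4 = minor second; G#4→B#4 = major third.
The smallest is F##4 to G#4, a minor second (1 semitone).

minor 2nd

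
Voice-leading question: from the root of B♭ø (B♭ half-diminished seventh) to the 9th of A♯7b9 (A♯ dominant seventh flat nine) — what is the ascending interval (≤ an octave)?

B♭ø (B♭ half-diminished seventh) has B♭ as its root, and A♯7b9 (A♯ dominant seventh flat nine) has B as its 9th.
B♭ up to B is 1 semitone, a half step wider than a perfect unison, so the interval is augmented.

augmented 1st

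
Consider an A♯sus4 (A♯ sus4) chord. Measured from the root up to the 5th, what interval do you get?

Spelling the chord: A♯, D♯, E♯.
That puts A♯ below E♯.
From A♯ to E♯ is 7 semitones, exactly the perfect fifth.

perfect 5th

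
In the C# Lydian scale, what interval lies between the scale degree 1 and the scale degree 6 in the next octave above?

C# lydian: C# D# E# F## G# A# B#.
So we need the interval from C# up to A#.
From C# to A# is 21 semitones, exactly the major thirteenth.

major thirteenth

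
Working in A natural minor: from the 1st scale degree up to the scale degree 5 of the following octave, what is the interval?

Spelling A natural minor: A B C D E F G.
That puts A below E.
A up to E spans 12 letter names and 19 semitones — a perfect twelfth.

perfect 12th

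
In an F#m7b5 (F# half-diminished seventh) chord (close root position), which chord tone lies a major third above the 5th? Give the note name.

E

F# half-diminished seventh is spelled F#-A-C-E.
The 5th is C. A major third above C is E.
E is the chord's 7th.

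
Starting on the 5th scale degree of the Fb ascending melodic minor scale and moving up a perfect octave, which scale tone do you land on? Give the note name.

Cb

The scale is Fb Gb Abb Bbb Cb Db Eb.
The 5th scale degree is Cb; a perfect octave above that is Cb — scale degree 5.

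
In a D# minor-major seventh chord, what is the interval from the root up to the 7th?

major seventh

D#m(maj7) (D# minor-major seventh): D#, F#, A#, C##.
So we need the interval from D# up to C##.
D# up to C## spans 7 letter names and 11 semitones — a major seventh.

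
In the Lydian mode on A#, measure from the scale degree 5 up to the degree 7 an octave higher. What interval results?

M10

A# lydian: A# B# C## D## E# F## G##.
Scale degree 5 = E#; scale degree 7 (up an octave) = G##.
Counting 10 letters and 16 half steps from E# gives a major tenth.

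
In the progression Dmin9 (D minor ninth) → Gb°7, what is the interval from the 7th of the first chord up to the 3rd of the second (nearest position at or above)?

Dmin9 (D minor ninth) has C as its 7th, and Gb°7 has Bbb as its 3rd.
7 letter names make it a seventh; at 9 semitones (a whole step narrower than major) the quality is diminished.

diminished 7th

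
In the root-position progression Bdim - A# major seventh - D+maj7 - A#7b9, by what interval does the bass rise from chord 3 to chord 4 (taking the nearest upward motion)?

The roots are D and A#.
5 letter names make it a fifth; at 8 semitones (a half step wider than perfect) the quality is augmented.

augmented fifth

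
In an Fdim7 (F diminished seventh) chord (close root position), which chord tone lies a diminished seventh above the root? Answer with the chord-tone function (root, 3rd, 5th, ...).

Fdim7 (F diminished seventh): F Ab Cb Ebb.
The root is F. A diminished seventh above F is Ebb.
Ebb is the chord's 7th.

7th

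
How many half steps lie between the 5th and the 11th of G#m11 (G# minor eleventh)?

The chord tones of G#m11 (G# minor eleventh) are G#-B-D#-F#-A#-C#.
D# to C# is a minor seventh: 10 semitones.

10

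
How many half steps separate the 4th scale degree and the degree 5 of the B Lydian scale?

1

The scale is B C# D# E# F# G# A#.
E# up to F# is a minor second — 1 semitone.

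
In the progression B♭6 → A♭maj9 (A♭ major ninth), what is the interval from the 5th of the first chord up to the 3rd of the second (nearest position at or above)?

perfect fifth

The 5th of B♭6 is F; the 3rd of A♭maj9 (A♭ major ninth) is C.
F up to C spans 5 letter names and 7 semitones — a perfect fifth.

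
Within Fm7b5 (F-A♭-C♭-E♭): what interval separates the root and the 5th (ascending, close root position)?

diminished fifth

The root is F and the 5th is C♭.
From F to C♭: 6 semitones over a fifth = diminished.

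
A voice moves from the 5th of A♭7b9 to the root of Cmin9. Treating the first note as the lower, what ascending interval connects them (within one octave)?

major 6th

A♭7b9 has E♭ as its 5th, and Cmin9 has C as its root.
E♭ up to C spans 6 letter names and 9 semitones — a major sixth.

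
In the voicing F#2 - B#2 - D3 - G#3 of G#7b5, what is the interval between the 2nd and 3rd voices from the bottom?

Those voices are B#2 and D3.
B# up to D is 2 semitones, a whole step narrower than a major third, so the interval is diminished.

d3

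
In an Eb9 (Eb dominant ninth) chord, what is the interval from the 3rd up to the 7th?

d5

The chord tones of Eb9 are Eb-G-Bb-Db-F.
So we need the interval from G up to Db.
5 letter names make it a fifth; at 6 semitones (a half step narrower than perfect) the quality is diminished.
This 3–7 tritone is the characteristic tension at the heart of the dominant sound.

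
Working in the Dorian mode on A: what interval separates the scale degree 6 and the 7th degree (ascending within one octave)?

minor second

Spelling the Dorian mode on A: A B C D E F♯ G.
Scale degree 6 = F♯; scale degree 7 = G.
F♯ up to G is 1 semitone, a half step narrower than a major second, so the interval is minor.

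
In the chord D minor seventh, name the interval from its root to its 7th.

The chord tones of Dm7 are D F A C.
That puts D below C.
7 letter names make it a seventh; at 10 semitones (a half step narrower than major) the quality is minor.

m7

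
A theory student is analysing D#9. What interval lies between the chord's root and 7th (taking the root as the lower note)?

D# dominant ninth: D#–F##–A#–C#–E#.
That puts D# below C#.
D# up to C# is 10 semitones, a half step narrower than a major seventh, so the interval is minor.

m7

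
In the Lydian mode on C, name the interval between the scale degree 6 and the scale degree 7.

major second

Spelling the Lydian mode on C: C D E F# G A B.
That puts A below B.
A up to B spans 2 letter names and 2 semitones — a major second.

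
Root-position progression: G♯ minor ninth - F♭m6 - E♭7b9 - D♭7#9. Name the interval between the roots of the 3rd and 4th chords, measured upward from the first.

The roots are E♭ and D♭.
7 letter names make it a seventh; at 10 semitones (a half step narrower than major) the quality is minor.

minor 7th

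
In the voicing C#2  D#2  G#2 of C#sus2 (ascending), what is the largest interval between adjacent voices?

perfect fourth

Adjacent intervals: C#2→D#2 = major second; D#2→G#2 = perfect fourth.
The largest is D#2 to G#2, a perfect fourth (5 semitones).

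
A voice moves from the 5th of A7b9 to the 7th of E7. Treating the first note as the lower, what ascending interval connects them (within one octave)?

minor 7th

The 5th of A7b9 is E; the 7th of E7 is D.
E up to D is 10 semitones, a half step narrower than a major seventh, so the interval is minor.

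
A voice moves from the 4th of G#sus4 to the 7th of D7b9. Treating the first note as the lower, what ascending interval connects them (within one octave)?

d8

G#sus4 has C# as its 4th, and D7b9 has C as its 7th.
8 letter names make it an octave; at 11 semitones (a half step narrower than perfect) the quality is diminished.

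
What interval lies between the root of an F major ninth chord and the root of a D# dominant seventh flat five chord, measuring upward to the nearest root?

augmented sixth

F major ninth has F as its root, and D# dominant seventh flat five has D# as its root.
F up to D# is 10 semitones, a half step wider than a major sixth, so the interval is augmented.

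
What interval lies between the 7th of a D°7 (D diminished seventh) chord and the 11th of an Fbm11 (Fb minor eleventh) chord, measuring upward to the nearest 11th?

D°7 (D diminished seventh) has Cb as its 7th, and Fbm11 (Fb minor eleventh) has Bbb as its 11th.
7 letter names make it a seventh; at 10 semitones (a half step narrower than major) the quality is minor.

minor seventh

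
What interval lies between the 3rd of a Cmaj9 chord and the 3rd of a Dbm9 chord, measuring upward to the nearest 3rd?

diminished second

The 3rd of Cmaj9 is E; the 3rd of Dbm9 is Fb.
2 letter names make it a second; at 0 semitones (a whole step narrower than major) the quality is diminished.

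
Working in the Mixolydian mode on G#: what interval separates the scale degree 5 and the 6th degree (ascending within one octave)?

G# mixolydian: G# A# B# C# D# E# F#.
Scale degree 5 = D#; scale degree 6 = E#.
Counting 2 letters and 2 half steps from D# gives a major second.

major second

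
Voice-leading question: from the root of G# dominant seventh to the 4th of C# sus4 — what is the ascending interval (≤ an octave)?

G# dominant seventh has G# as its root, and C# sus4 has F# as its 4th.
G# up to F# is 10 semitones, a half step narrower than a major seventh, so the interval is minor.

minor seventh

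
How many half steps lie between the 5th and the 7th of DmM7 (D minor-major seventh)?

The chord tones of Dm(maj7) are D, F, A, C#.
A to C# is a major third: 4 semitones.

4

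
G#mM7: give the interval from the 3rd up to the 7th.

G#m(maj7) is spelled G#-B-D#-F##.
That puts B below F##.
From B to F##: 8 semitones over a fifth = augmented.

augmented fifth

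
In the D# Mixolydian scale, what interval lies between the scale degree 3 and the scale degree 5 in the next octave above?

D# mixolydian: D# E# F## G# A# B# C#.
The scale degree 3 is F## and the 5th degree (up an octave) is A#.
From F## to A#: 15 semitones over a tenth = minor.

minor 10th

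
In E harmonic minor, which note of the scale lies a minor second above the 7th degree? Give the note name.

E

The scale is E F# G A B C D#.
The 7th degree is D#; a minor second above that is E — scale degree 1.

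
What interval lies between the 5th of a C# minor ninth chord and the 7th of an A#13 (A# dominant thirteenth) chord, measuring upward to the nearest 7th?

perfect 1st

The 5th of C# minor ninth is G#; the 7th of A#13 (A# dominant thirteenth) is G#.
Counting 1 letters and 0 half steps from G# gives a perfect unison.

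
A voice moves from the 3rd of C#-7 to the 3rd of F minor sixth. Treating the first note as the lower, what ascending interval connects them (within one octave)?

diminished fourth

The 3rd of C#-7 is E; the 3rd of F minor sixth is Ab.
4 letter names make it a fourth; at 4 semitones (a half step narrower than perfect) the quality is diminished.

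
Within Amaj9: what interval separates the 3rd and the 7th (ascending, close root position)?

Amaj9 (A major ninth) is spelled A-C#-E-G#-B.
So we need the interval from C# up to G#.
From C# to G# is 7 semitones, exactly the perfect fifth.

P5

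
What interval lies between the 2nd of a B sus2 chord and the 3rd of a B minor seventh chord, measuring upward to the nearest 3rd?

B sus2 has C# as its 2nd, and B minor seventh has D as its 3rd.
2 letter names make it a second; at 1 semitone (a half step narrower than major) the quality is minor.

minor second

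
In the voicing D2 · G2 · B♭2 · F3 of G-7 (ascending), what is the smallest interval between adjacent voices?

minor third

Adjacent intervals: D2→G2 = perfect fourth; G2→B♭2 = minor third; B♭2→F3 = perfect fifth.
The smallest is G2 to B♭2, a minor third (3 semitones).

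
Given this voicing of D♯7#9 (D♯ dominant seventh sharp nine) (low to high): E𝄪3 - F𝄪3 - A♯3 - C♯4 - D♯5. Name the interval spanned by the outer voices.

diminished fourteenth

The outer voices are E𝄪3 and D♯5.
14 letter names make it a fourteenth; at 21 semitones (a whole step narrower than major) the quality is diminished.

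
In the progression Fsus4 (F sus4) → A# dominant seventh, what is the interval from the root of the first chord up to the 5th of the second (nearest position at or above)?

Fsus4 (F sus4) has F as its root, and A# dominant seventh has E# as its 5th.
From F to E#: 12 semitones over a seventh = augmented.

augmented 7th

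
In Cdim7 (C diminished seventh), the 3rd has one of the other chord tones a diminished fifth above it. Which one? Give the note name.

C°7 (C diminished seventh): C, Eb, Gb, Bbb.
The 3rd is Eb. A diminished fifth above Eb is Bbb.
Bbb is the chord's 7th.

Bbb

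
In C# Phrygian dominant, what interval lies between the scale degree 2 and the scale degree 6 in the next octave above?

Spelling C# Phrygian dominant: C# D E# F# G# A B.
The scale degree 2 is D and the degree 6 (up an octave) is A.
From D to A is 19 semitones, exactly the perfect twelfth.

perfect twelfth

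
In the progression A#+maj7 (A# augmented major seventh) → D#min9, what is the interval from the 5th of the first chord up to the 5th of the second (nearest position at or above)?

The 5th of A#+maj7 (A# augmented major seventh) is E##; the 5th of D#min9 is A#.
4 letter names make it a fourth; at 4 semitones (a half step narrower than perfect) the quality is diminished.

diminished fourth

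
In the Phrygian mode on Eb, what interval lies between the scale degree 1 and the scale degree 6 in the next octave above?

The scale runs Eb Fb Gb Ab Bb Cb Db.
Scale degree 1 = Eb; 6th scale degree (up an octave) = Cb.
From Eb to Cb: 20 semitones over a thirteenth = minor.

minor thirteenth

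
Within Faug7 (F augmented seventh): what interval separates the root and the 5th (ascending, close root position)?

F7#5 (F augmented seventh) is spelled F-A-C#-Eb.
Root = F; 5th = C#.
From F to C#: 8 semitones over a fifth = augmented.

augmented fifth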